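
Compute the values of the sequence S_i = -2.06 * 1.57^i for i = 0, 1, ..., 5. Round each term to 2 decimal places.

This is a geometric sequence.
i=0: S_0 = -2.06 * 1.57^0 = -2.06
i=1: S_1 = -2.06 * 1.57^1 ≈ -3.23
i=2: S_2 = -2.06 * 1.57^2 ≈ -5.08
i=3: S_3 = -2.06 * 1.57^3 ≈ -7.97
i=4: S_4 = -2.06 * 1.57^4 ≈ -12.52
i=5: S_5 = -2.06 * 1.57^5 ≈ -19.65
The first 6 terms are: [-2.06, -3.23, -5.08, -7.97, -12.52, -19.65]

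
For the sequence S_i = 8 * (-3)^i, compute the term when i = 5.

S_5 = 8 * (-3)^5 = 8 * -243 = -1944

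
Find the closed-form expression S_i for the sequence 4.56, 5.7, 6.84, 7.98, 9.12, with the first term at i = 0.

Check differences: 5.7 - 4.56 = 1.14
6.84 - 5.7 = 1.14
Common difference d = 1.14.
First term a = 4.56.
Formula: S_i = 4.56 + 1.14*i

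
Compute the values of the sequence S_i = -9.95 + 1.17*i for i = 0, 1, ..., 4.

This is an arithmetic sequence.
i=0: S_0 = -9.95 + 1.17*0 = -9.95
i=1: S_1 = -9.95 + 1.17*1 = -8.78
i=2: S_2 = -9.95 + 1.17*2 = -7.61
i=3: S_3 = -9.95 + 1.17*3 = -6.44
i=4: S_4 = -9.95 + 1.17*4 = -5.27
The first 5 terms are: [-9.95, -8.78, -7.61, -6.44, -5.27]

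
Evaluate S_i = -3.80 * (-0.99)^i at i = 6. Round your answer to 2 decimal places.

S_6 = -3.8 * (-0.99)^6 ≈ -3.8 * 0.9415 ≈ -3.58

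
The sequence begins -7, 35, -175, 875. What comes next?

Ratios: 35 / -7 = -5.0
This is a geometric sequence with common ratio r = -5.
Next term = 875 * -5 = -4375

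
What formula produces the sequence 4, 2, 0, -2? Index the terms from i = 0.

Check differences: 2 - 4 = -2
0 - 2 = -2
Common difference d = -2.
First term a = 4.
Formula: S_i = 4 - 2*i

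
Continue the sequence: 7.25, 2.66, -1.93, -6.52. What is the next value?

Differences: 2.66 - 7.25 = -4.59
This is an arithmetic sequence with common difference d = -4.59.
Next term = -6.52 + -4.59 = -11.11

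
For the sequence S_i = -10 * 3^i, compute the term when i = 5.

S_5 = -10 * 3^5 = -10 * 243 = -2430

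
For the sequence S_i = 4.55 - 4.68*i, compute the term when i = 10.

S_10 = 4.55 + -4.68*10 = 4.55 + -46.8 = -42.25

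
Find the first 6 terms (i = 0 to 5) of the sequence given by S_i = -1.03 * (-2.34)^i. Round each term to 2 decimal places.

This is a geometric sequence.
i=0: S_0 = -1.03 * (-2.34)^0 = -1.03
i=1: S_1 = -1.03 * (-2.34)^1 ≈ 2.41
i=2: S_2 = -1.03 * (-2.34)^2 ≈ -5.64
i=3: S_3 = -1.03 * (-2.34)^3 ≈ 13.2
i=4: S_4 = -1.03 * (-2.34)^4 ≈ -30.88
i=5: S_5 = -1.03 * (-2.34)^5 ≈ 72.26
The first 6 terms are: [-1.03, 2.41, -5.64, 13.2, -30.88, 72.26]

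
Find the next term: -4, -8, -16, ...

Ratios: -8 / -4 = 2.0
This is a geometric sequence with common ratio r = 2.
Next term = -16 * 2 = -32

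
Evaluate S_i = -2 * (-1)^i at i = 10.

S_10 = -2 * (-1)^10 = -2 * 1 = -2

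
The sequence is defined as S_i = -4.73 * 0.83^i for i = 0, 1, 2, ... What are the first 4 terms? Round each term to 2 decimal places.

This is a geometric sequence.
i=0: S_0 = -4.73 * 0.83^0 = -4.73
i=1: S_1 = -4.73 * 0.83^1 ≈ -3.93
i=2: S_2 = -4.73 * 0.83^2 ≈ -3.26
i=3: S_3 = -4.73 * 0.83^3 ≈ -2.7
The first 4 terms are: [-4.73, -3.93, -3.26, -2.7]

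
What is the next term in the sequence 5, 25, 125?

Ratios: 25 / 5 = 5.0
This is a geometric sequence with common ratio r = 5.
Next term = 125 * 5 = 625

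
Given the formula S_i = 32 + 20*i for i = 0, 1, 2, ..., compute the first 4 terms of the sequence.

This is an arithmetic sequence.
i=0: S_0 = 32 + 20*0 = 32
i=1: S_1 = 32 + 20*1 = 52
i=2: S_2 = 32 + 20*2 = 72
i=3: S_3 = 32 + 20*3 = 92
The first 4 terms are: [32, 52, 72, 92]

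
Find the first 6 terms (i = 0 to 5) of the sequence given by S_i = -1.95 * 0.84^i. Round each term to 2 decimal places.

This is a geometric sequence.
i=0: S_0 = -1.95 * 0.84^0 = -1.95
i=1: S_1 = -1.95 * 0.84^1 ≈ -1.64
i=2: S_2 = -1.95 * 0.84^2 ≈ -1.38
i=3: S_3 = -1.95 * 0.84^3 ≈ -1.16
i=4: S_4 = -1.95 * 0.84^4 ≈ -0.97
i=5: S_5 = -1.95 * 0.84^5 ≈ -0.82
The first 6 terms are: [-1.95, -1.64, -1.38, -1.16, -0.97, -0.82]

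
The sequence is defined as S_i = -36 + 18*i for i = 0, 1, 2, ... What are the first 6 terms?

This is an arithmetic sequence.
i=0: S_0 = -36 + 18*0 = -36
i=1: S_1 = -36 + 18*1 = -18
i=2: S_2 = -36 + 18*2 = 0
i=3: S_3 = -36 + 18*3 = 18
i=4: S_4 = -36 + 18*4 = 36
i=5: S_5 = -36 + 18*5 = 54
The first 6 terms are: [-36, -18, 0, 18, 36, 54]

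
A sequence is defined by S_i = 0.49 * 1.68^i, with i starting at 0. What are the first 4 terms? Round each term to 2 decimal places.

This is a geometric sequence.
i=0: S_0 = 0.49 * 1.68^0 = 0.49
i=1: S_1 = 0.49 * 1.68^1 ≈ 0.82
i=2: S_2 = 0.49 * 1.68^2 ≈ 1.38
i=3: S_3 = 0.49 * 1.68^3 ≈ 2.32
The first 4 terms are: [0.49, 0.82, 1.38, 2.32]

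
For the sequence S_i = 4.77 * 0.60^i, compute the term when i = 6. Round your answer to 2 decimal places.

S_6 = 4.77 * 0.6^6 ≈ 4.77 * 0.0467 ≈ 0.22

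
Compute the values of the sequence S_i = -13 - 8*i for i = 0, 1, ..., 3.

This is an arithmetic sequence.
i=0: S_0 = -13 + -8*0 = -13
i=1: S_1 = -13 + -8*1 = -21
i=2: S_2 = -13 + -8*2 = -29
i=3: S_3 = -13 + -8*3 = -37
The first 4 terms are: [-13, -21, -29, -37]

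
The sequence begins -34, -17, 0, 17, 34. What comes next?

Differences: -17 - -34 = 17
This is an arithmetic sequence with common difference d = 17.
Next term = 34 + 17 = 51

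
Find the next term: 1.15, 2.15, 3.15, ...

Differences: 2.15 - 1.15 = 1.0
This is an arithmetic sequence with common difference d = 1.0.
Next term = 3.15 + 1.0 = 4.15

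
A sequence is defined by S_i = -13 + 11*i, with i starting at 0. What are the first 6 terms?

This is an arithmetic sequence.
i=0: S_0 = -13 + 11*0 = -13
i=1: S_1 = -13 + 11*1 = -2
i=2: S_2 = -13 + 11*2 = 9
i=3: S_3 = -13 + 11*3 = 20
i=4: S_4 = -13 + 11*4 = 31
i=5: S_5 = -13 + 11*5 = 42
The first 6 terms are: [-13, -2, 9, 20, 31, 42]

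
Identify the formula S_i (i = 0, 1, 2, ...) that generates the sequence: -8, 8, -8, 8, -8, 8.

Check ratios: 8 / -8 = -1.0
Common ratio r = -1.
First term a = -8.
Formula: S_i = -8 * (-1)^i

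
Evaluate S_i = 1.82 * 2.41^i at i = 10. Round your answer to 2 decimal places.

S_10 = 1.82 * 2.41^10 ≈ 1.82 * 6609.5277 ≈ 12029.34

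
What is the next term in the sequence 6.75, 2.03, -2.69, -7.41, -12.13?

Differences: 2.03 - 6.75 = -4.72
This is an arithmetic sequence with common difference d = -4.72.
Next term = -12.13 + -4.72 = -16.85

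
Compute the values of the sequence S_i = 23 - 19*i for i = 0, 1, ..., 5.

This is an arithmetic sequence.
i=0: S_0 = 23 + -19*0 = 23
i=1: S_1 = 23 + -19*1 = 4
i=2: S_2 = 23 + -19*2 = -15
i=3: S_3 = 23 + -19*3 = -34
i=4: S_4 = 23 + -19*4 = -53
i=5: S_5 = 23 + -19*5 = -72
The first 6 terms are: [23, 4, -15, -34, -53, -72]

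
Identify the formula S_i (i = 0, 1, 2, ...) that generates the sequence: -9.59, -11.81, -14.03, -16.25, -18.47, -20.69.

Check differences: -11.81 - -9.59 = -2.22
-14.03 - -11.81 = -2.22
Common difference d = -2.22.
First term a = -9.59.
Formula: S_i = -9.59 - 2.22*i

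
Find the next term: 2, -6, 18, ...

Ratios: -6 / 2 = -3.0
This is a geometric sequence with common ratio r = -3.
Next term = 18 * -3 = -54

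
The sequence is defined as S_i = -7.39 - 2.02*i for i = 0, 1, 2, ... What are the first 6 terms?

This is an arithmetic sequence.
i=0: S_0 = -7.39 + -2.02*0 = -7.39
i=1: S_1 = -7.39 + -2.02*1 = -9.41
i=2: S_2 = -7.39 + -2.02*2 = -11.43
i=3: S_3 = -7.39 + -2.02*3 = -13.45
i=4: S_4 = -7.39 + -2.02*4 = -15.47
i=5: S_5 = -7.39 + -2.02*5 = -17.49
The first 6 terms are: [-7.39, -9.41, -11.43, -13.45, -15.47, -17.49]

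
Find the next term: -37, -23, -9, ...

Differences: -23 - -37 = 14
This is an arithmetic sequence with common difference d = 14.
Next term = -9 + 14 = 5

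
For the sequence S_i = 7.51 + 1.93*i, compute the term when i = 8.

S_8 = 7.51 + 1.93*8 = 7.51 + 15.44 = 22.95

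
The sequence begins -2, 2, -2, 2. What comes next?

Ratios: 2 / -2 = -1.0
This is a geometric sequence with common ratio r = -1.
Next term = 2 * -1 = -2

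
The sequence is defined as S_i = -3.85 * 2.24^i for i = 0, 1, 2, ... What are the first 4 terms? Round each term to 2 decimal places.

This is a geometric sequence.
i=0: S_0 = -3.85 * 2.24^0 = -3.85
i=1: S_1 = -3.85 * 2.24^1 ≈ -8.62
i=2: S_2 = -3.85 * 2.24^2 ≈ -19.32
i=3: S_3 = -3.85 * 2.24^3 ≈ -43.27
The first 4 terms are: [-3.85, -8.62, -19.32, -43.27]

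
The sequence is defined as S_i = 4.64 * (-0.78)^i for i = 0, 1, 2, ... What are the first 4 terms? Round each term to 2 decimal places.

This is a geometric sequence.
i=0: S_0 = 4.64 * (-0.78)^0 = 4.64
i=1: S_1 = 4.64 * (-0.78)^1 ≈ -3.62
i=2: S_2 = 4.64 * (-0.78)^2 ≈ 2.82
i=3: S_3 = 4.64 * (-0.78)^3 ≈ -2.2
The first 4 terms are: [4.64, -3.62, 2.82, -2.2]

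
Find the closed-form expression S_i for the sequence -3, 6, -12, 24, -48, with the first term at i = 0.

Check ratios: 6 / -3 = -2.0
Common ratio r = -2.
First term a = -3.
Formula: S_i = -3 * (-2)^i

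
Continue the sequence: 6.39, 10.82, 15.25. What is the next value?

Differences: 10.82 - 6.39 = 4.43
This is an arithmetic sequence with common difference d = 4.43.
Next term = 15.25 + 4.43 = 19.68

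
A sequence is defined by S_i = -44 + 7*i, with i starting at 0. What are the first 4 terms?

This is an arithmetic sequence.
i=0: S_0 = -44 + 7*0 = -44
i=1: S_1 = -44 + 7*1 = -37
i=2: S_2 = -44 + 7*2 = -30
i=3: S_3 = -44 + 7*3 = -23
The first 4 terms are: [-44, -37, -30, -23]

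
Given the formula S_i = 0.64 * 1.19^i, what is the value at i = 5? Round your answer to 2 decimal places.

S_5 = 0.64 * 1.19^5 ≈ 0.64 * 2.3864 ≈ 1.53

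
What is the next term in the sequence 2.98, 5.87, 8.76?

Differences: 5.87 - 2.98 = 2.89
This is an arithmetic sequence with common difference d = 2.89.
Next term = 8.76 + 2.89 = 11.65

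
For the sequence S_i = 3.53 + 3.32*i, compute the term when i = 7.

S_7 = 3.53 + 3.32*7 = 3.53 + 23.24 = 26.77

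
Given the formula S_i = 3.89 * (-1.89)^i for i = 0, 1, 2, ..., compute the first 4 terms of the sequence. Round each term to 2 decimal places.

This is a geometric sequence.
i=0: S_0 = 3.89 * (-1.89)^0 = 3.89
i=1: S_1 = 3.89 * (-1.89)^1 ≈ -7.35
i=2: S_2 = 3.89 * (-1.89)^2 ≈ 13.9
i=3: S_3 = 3.89 * (-1.89)^3 ≈ -26.26
The first 4 terms are: [3.89, -7.35, 13.9, -26.26]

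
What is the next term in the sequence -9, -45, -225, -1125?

Ratios: -45 / -9 = 5.0
This is a geometric sequence with common ratio r = 5.
Next term = -1125 * 5 = -5625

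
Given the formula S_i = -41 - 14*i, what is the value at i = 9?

S_9 = -41 + -14*9 = -41 + -126 = -167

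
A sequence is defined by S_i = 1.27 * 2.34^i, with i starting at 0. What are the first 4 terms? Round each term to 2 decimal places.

This is a geometric sequence.
i=0: S_0 = 1.27 * 2.34^0 = 1.27
i=1: S_1 = 1.27 * 2.34^1 ≈ 2.97
i=2: S_2 = 1.27 * 2.34^2 ≈ 6.95
i=3: S_3 = 1.27 * 2.34^3 ≈ 16.27
The first 4 terms are: [1.27, 2.97, 6.95, 16.27]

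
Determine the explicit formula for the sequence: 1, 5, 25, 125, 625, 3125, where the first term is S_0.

Check ratios: 5 / 1 = 5.0
Common ratio r = 5.
First term a = 1.
Formula: S_i = 1 * 5^i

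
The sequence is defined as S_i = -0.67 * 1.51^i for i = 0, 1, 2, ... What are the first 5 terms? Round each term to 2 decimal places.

This is a geometric sequence.
i=0: S_0 = -0.67 * 1.51^0 = -0.67
i=1: S_1 = -0.67 * 1.51^1 ≈ -1.01
i=2: S_2 = -0.67 * 1.51^2 ≈ -1.53
i=3: S_3 = -0.67 * 1.51^3 ≈ -2.31
i=4: S_4 = -0.67 * 1.51^4 ≈ -3.48
The first 5 terms are: [-0.67, -1.01, -1.53, -2.31, -3.48]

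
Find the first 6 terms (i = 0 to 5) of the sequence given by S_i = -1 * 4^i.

This is a geometric sequence.
i=0: S_0 = -1 * 4^0 = -1
i=1: S_1 = -1 * 4^1 = -4
i=2: S_2 = -1 * 4^2 = -16
i=3: S_3 = -1 * 4^3 = -64
i=4: S_4 = -1 * 4^4 = -256
i=5: S_5 = -1 * 4^5 = -1024
The first 6 terms are: [-1, -4, -16, -64, -256, -1024]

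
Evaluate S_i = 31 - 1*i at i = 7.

S_7 = 31 + -1*7 = 31 + -7 = 24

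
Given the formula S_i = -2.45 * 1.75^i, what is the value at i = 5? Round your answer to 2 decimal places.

S_5 = -2.45 * 1.75^5 ≈ -2.45 * 16.4131 ≈ -40.21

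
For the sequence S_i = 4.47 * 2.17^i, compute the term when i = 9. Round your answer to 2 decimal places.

S_9 = 4.47 * 2.17^9 ≈ 4.47 * 1066.9341 ≈ 4769.2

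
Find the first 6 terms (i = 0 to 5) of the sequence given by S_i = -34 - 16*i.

This is an arithmetic sequence.
i=0: S_0 = -34 + -16*0 = -34
i=1: S_1 = -34 + -16*1 = -50
i=2: S_2 = -34 + -16*2 = -66
i=3: S_3 = -34 + -16*3 = -82
i=4: S_4 = -34 + -16*4 = -98
i=5: S_5 = -34 + -16*5 = -114
The first 6 terms are: [-34, -50, -66, -82, -98, -114]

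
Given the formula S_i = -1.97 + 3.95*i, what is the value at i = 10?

S_10 = -1.97 + 3.95*10 = -1.97 + 39.5 = 37.53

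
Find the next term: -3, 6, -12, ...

Ratios: 6 / -3 = -2.0
This is a geometric sequence with common ratio r = -2.
Next term = -12 * -2 = 24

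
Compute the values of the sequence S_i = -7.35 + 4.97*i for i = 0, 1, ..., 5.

This is an arithmetic sequence.
i=0: S_0 = -7.35 + 4.97*0 = -7.35
i=1: S_1 = -7.35 + 4.97*1 = -2.38
i=2: S_2 = -7.35 + 4.97*2 = 2.59
i=3: S_3 = -7.35 + 4.97*3 = 7.56
i=4: S_4 = -7.35 + 4.97*4 = 12.53
i=5: S_5 = -7.35 + 4.97*5 = 17.5
The first 6 terms are: [-7.35, -2.38, 2.59, 7.56, 12.53, 17.5]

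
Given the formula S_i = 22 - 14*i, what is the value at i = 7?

S_7 = 22 + -14*7 = 22 + -98 = -76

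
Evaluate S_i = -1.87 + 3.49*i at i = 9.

S_9 = -1.87 + 3.49*9 = -1.87 + 31.41 = 29.54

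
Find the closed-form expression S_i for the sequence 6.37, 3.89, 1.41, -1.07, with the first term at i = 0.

Check differences: 3.89 - 6.37 = -2.48
1.41 - 3.89 = -2.48
Common difference d = -2.48.
First term a = 6.37.
Formula: S_i = 6.37 - 2.48*i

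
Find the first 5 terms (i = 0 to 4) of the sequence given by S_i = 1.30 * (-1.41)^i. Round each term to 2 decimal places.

This is a geometric sequence.
i=0: S_0 = 1.3 * (-1.41)^0 = 1.3
i=1: S_1 = 1.3 * (-1.41)^1 ≈ -1.83
i=2: S_2 = 1.3 * (-1.41)^2 ≈ 2.58
i=3: S_3 = 1.3 * (-1.41)^3 ≈ -3.64
i=4: S_4 = 1.3 * (-1.41)^4 ≈ 5.14
The first 5 terms are: [1.3, -1.83, 2.58, -3.64, 5.14]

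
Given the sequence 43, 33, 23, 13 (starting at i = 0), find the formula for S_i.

Check differences: 33 - 43 = -10
23 - 33 = -10
Common difference d = -10.
First term a = 43.
Formula: S_i = 43 - 10*i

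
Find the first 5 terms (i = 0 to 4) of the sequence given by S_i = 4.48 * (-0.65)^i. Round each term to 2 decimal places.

This is a geometric sequence.
i=0: S_0 = 4.48 * (-0.65)^0 = 4.48
i=1: S_1 = 4.48 * (-0.65)^1 ≈ -2.91
i=2: S_2 = 4.48 * (-0.65)^2 ≈ 1.89
i=3: S_3 = 4.48 * (-0.65)^3 ≈ -1.23
i=4: S_4 = 4.48 * (-0.65)^4 ≈ 0.8
The first 5 terms are: [4.48, -2.91, 1.89, -1.23, 0.8]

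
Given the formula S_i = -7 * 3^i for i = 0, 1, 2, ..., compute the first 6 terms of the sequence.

This is a geometric sequence.
i=0: S_0 = -7 * 3^0 = -7
i=1: S_1 = -7 * 3^1 = -21
i=2: S_2 = -7 * 3^2 = -63
i=3: S_3 = -7 * 3^3 = -189
i=4: S_4 = -7 * 3^4 = -567
i=5: S_5 = -7 * 3^5 = -1701
The first 6 terms are: [-7, -21, -63, -189, -567, -1701]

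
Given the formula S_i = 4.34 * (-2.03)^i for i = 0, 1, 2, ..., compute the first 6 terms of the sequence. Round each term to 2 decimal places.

This is a geometric sequence.
i=0: S_0 = 4.34 * (-2.03)^0 = 4.34
i=1: S_1 = 4.34 * (-2.03)^1 ≈ -8.81
i=2: S_2 = 4.34 * (-2.03)^2 ≈ 17.88
i=3: S_3 = 4.34 * (-2.03)^3 ≈ -36.31
i=4: S_4 = 4.34 * (-2.03)^4 ≈ 73.7
i=5: S_5 = 4.34 * (-2.03)^5 ≈ -149.61
The first 6 terms are: [4.34, -8.81, 17.88, -36.31, 73.7, -149.61]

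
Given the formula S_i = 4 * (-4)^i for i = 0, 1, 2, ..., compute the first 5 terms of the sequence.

This is a geometric sequence.
i=0: S_0 = 4 * (-4)^0 = 4
i=1: S_1 = 4 * (-4)^1 = -16
i=2: S_2 = 4 * (-4)^2 = 64
i=3: S_3 = 4 * (-4)^3 = -256
i=4: S_4 = 4 * (-4)^4 = 1024
The first 5 terms are: [4, -16, 64, -256, 1024]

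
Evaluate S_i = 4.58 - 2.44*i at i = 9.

S_9 = 4.58 + -2.44*9 = 4.58 + -21.96 = -17.38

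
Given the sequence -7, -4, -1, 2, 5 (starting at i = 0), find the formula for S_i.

Check differences: -4 - -7 = 3
-1 - -4 = 3
Common difference d = 3.
First term a = -7.
Formula: S_i = -7 + 3*i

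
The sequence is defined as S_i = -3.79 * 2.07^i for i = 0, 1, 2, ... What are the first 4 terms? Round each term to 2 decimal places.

This is a geometric sequence.
i=0: S_0 = -3.79 * 2.07^0 = -3.79
i=1: S_1 = -3.79 * 2.07^1 ≈ -7.85
i=2: S_2 = -3.79 * 2.07^2 ≈ -16.24
i=3: S_3 = -3.79 * 2.07^3 ≈ -33.62
The first 4 terms are: [-3.79, -7.85, -16.24, -33.62]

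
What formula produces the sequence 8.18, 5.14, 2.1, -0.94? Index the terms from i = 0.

Check differences: 5.14 - 8.18 = -3.04
2.1 - 5.14 = -3.04
Common difference d = -3.04.
First term a = 8.18.
Formula: S_i = 8.18 - 3.04*i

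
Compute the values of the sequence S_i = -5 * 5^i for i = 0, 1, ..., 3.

This is a geometric sequence.
i=0: S_0 = -5 * 5^0 = -5
i=1: S_1 = -5 * 5^1 = -25
i=2: S_2 = -5 * 5^2 = -125
i=3: S_3 = -5 * 5^3 = -625
The first 4 terms are: [-5, -25, -125, -625]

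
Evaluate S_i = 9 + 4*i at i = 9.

S_9 = 9 + 4*9 = 9 + 36 = 45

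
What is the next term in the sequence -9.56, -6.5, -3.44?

Differences: -6.5 - -9.56 = 3.06
This is an arithmetic sequence with common difference d = 3.06.
Next term = -3.44 + 3.06 = -0.38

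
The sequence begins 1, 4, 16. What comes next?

Ratios: 4 / 1 = 4.0
This is a geometric sequence with common ratio r = 4.
Next term = 16 * 4 = 64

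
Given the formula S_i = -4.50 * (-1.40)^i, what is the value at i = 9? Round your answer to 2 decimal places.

S_9 = -4.5 * (-1.4)^9 ≈ -4.5 * -20.661 ≈ 92.97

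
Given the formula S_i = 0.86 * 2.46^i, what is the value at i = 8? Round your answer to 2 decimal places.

S_8 = 0.86 * 2.46^8 ≈ 0.86 * 1341.1608 ≈ 1153.4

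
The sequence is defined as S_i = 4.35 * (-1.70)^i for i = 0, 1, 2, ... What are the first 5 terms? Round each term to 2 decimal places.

This is a geometric sequence.
i=0: S_0 = 4.35 * (-1.7)^0 = 4.35
i=1: S_1 = 4.35 * (-1.7)^1 ≈ -7.4
i=2: S_2 = 4.35 * (-1.7)^2 ≈ 12.57
i=3: S_3 = 4.35 * (-1.7)^3 ≈ -21.37
i=4: S_4 = 4.35 * (-1.7)^4 ≈ 36.33
The first 5 terms are: [4.35, -7.4, 12.57, -21.37, 36.33]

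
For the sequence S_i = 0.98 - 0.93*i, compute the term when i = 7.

S_7 = 0.98 + -0.93*7 = 0.98 + -6.51 = -5.53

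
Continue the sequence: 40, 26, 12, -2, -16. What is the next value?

Differences: 26 - 40 = -14
This is an arithmetic sequence with common difference d = -14.
Next term = -16 + -14 = -30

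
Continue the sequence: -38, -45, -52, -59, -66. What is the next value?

Differences: -45 - -38 = -7
This is an arithmetic sequence with common difference d = -7.
Next term = -66 + -7 = -73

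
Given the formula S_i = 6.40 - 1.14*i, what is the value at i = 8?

S_8 = 6.4 + -1.14*8 = 6.4 + -9.12 = -2.72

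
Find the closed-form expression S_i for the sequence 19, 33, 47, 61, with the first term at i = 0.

Check differences: 33 - 19 = 14
47 - 33 = 14
Common difference d = 14.
First term a = 19.
Formula: S_i = 19 + 14*i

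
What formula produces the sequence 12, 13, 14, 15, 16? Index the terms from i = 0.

Check differences: 13 - 12 = 1
14 - 13 = 1
Common difference d = 1.
First term a = 12.
Formula: S_i = 12 + 1*i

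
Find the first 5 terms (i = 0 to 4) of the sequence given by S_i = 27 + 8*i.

This is an arithmetic sequence.
i=0: S_0 = 27 + 8*0 = 27
i=1: S_1 = 27 + 8*1 = 35
i=2: S_2 = 27 + 8*2 = 43
i=3: S_3 = 27 + 8*3 = 51
i=4: S_4 = 27 + 8*4 = 59
The first 5 terms are: [27, 35, 43, 51, 59]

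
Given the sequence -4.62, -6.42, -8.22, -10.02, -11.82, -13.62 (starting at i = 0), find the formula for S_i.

Check differences: -6.42 - -4.62 = -1.8
-8.22 - -6.42 = -1.8
Common difference d = -1.8.
First term a = -4.62.
Formula: S_i = -4.62 - 1.80*i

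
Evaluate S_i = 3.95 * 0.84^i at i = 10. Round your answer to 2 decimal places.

S_10 = 3.95 * 0.84^10 ≈ 3.95 * 0.1749 ≈ 0.69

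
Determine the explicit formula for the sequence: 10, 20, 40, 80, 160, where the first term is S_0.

Check ratios: 20 / 10 = 2.0
Common ratio r = 2.
First term a = 10.
Formula: S_i = 10 * 2^i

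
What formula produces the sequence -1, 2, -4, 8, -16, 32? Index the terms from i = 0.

Check ratios: 2 / -1 = -2.0
Common ratio r = -2.
First term a = -1.
Formula: S_i = -1 * (-2)^i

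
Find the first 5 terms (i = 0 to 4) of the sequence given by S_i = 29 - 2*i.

This is an arithmetic sequence.
i=0: S_0 = 29 + -2*0 = 29
i=1: S_1 = 29 + -2*1 = 27
i=2: S_2 = 29 + -2*2 = 25
i=3: S_3 = 29 + -2*3 = 23
i=4: S_4 = 29 + -2*4 = 21
The first 5 terms are: [29, 27, 25, 23, 21]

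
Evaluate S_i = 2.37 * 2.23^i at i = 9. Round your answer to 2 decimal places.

S_9 = 2.37 * 2.23^9 ≈ 2.37 * 1363.7783 ≈ 3232.15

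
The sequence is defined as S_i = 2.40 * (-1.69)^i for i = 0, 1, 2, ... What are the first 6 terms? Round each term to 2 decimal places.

This is a geometric sequence.
i=0: S_0 = 2.4 * (-1.69)^0 = 2.4
i=1: S_1 = 2.4 * (-1.69)^1 ≈ -4.06
i=2: S_2 = 2.4 * (-1.69)^2 ≈ 6.85
i=3: S_3 = 2.4 * (-1.69)^3 ≈ -11.58
i=4: S_4 = 2.4 * (-1.69)^4 ≈ 19.58
i=5: S_5 = 2.4 * (-1.69)^5 ≈ -33.09
The first 6 terms are: [2.4, -4.06, 6.85, -11.58, 19.58, -33.09]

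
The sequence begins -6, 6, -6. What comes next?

Ratios: 6 / -6 = -1.0
This is a geometric sequence with common ratio r = -1.
Next term = -6 * -1 = 6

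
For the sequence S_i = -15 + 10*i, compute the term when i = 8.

S_8 = -15 + 10*8 = -15 + 80 = 65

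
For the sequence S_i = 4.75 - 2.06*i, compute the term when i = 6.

S_6 = 4.75 + -2.06*6 = 4.75 + -12.36 = -7.61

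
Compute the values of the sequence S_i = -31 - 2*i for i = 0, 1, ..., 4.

This is an arithmetic sequence.
i=0: S_0 = -31 + -2*0 = -31
i=1: S_1 = -31 + -2*1 = -33
i=2: S_2 = -31 + -2*2 = -35
i=3: S_3 = -31 + -2*3 = -37
i=4: S_4 = -31 + -2*4 = -39
The first 5 terms are: [-31, -33, -35, -37, -39]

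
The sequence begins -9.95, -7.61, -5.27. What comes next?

Differences: -7.61 - -9.95 = 2.34
This is an arithmetic sequence with common difference d = 2.34.
Next term = -5.27 + 2.34 = -2.93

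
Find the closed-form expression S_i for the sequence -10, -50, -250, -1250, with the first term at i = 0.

Check ratios: -50 / -10 = 5.0
Common ratio r = 5.
First term a = -10.
Formula: S_i = -10 * 5^i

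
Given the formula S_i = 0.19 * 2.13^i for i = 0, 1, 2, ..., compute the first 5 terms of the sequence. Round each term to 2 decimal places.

This is a geometric sequence.
i=0: S_0 = 0.19 * 2.13^0 = 0.19
i=1: S_1 = 0.19 * 2.13^1 ≈ 0.4
i=2: S_2 = 0.19 * 2.13^2 ≈ 0.86
i=3: S_3 = 0.19 * 2.13^3 ≈ 1.84
i=4: S_4 = 0.19 * 2.13^4 ≈ 3.91
The first 5 terms are: [0.19, 0.4, 0.86, 1.84, 3.91]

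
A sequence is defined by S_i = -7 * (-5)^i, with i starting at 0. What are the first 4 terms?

This is a geometric sequence.
i=0: S_0 = -7 * (-5)^0 = -7
i=1: S_1 = -7 * (-5)^1 = 35
i=2: S_2 = -7 * (-5)^2 = -175
i=3: S_3 = -7 * (-5)^3 = 875
The first 4 terms are: [-7, 35, -175, 875]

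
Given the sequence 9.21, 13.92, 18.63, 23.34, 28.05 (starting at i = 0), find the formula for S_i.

Check differences: 13.92 - 9.21 = 4.71
18.63 - 13.92 = 4.71
Common difference d = 4.71.
First term a = 9.21.
Formula: S_i = 9.21 + 4.71*i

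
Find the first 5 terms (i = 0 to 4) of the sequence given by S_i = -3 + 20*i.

This is an arithmetic sequence.
i=0: S_0 = -3 + 20*0 = -3
i=1: S_1 = -3 + 20*1 = 17
i=2: S_2 = -3 + 20*2 = 37
i=3: S_3 = -3 + 20*3 = 57
i=4: S_4 = -3 + 20*4 = 77
The first 5 terms are: [-3, 17, 37, 57, 77]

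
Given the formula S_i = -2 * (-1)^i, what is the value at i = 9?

S_9 = -2 * (-1)^9 = -2 * -1 = 2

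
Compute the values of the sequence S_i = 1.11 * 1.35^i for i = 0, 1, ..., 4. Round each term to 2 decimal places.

This is a geometric sequence.
i=0: S_0 = 1.11 * 1.35^0 = 1.11
i=1: S_1 = 1.11 * 1.35^1 ≈ 1.5
i=2: S_2 = 1.11 * 1.35^2 ≈ 2.02
i=3: S_3 = 1.11 * 1.35^3 ≈ 2.73
i=4: S_4 = 1.11 * 1.35^4 ≈ 3.69
The first 5 terms are: [1.11, 1.5, 2.02, 2.73, 3.69]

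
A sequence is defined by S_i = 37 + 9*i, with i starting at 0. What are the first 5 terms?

This is an arithmetic sequence.
i=0: S_0 = 37 + 9*0 = 37
i=1: S_1 = 37 + 9*1 = 46
i=2: S_2 = 37 + 9*2 = 55
i=3: S_3 = 37 + 9*3 = 64
i=4: S_4 = 37 + 9*4 = 73
The first 5 terms are: [37, 46, 55, 64, 73]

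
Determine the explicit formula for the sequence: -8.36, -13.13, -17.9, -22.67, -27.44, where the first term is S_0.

Check differences: -13.13 - -8.36 = -4.77
-17.9 - -13.13 = -4.77
Common difference d = -4.77.
First term a = -8.36.
Formula: S_i = -8.36 - 4.77*i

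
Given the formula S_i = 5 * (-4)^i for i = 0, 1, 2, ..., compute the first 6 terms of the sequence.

This is a geometric sequence.
i=0: S_0 = 5 * (-4)^0 = 5
i=1: S_1 = 5 * (-4)^1 = -20
i=2: S_2 = 5 * (-4)^2 = 80
i=3: S_3 = 5 * (-4)^3 = -320
i=4: S_4 = 5 * (-4)^4 = 1280
i=5: S_5 = 5 * (-4)^5 = -5120
The first 6 terms are: [5, -20, 80, -320, 1280, -5120]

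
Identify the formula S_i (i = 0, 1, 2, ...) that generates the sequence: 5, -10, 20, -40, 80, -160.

Check ratios: -10 / 5 = -2.0
Common ratio r = -2.
First term a = 5.
Formula: S_i = 5 * (-2)^i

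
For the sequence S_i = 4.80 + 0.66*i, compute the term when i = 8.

S_8 = 4.8 + 0.66*8 = 4.8 + 5.28 = 10.08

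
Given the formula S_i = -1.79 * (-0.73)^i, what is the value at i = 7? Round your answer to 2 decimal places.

S_7 = -1.79 * (-0.73)^7 ≈ -1.79 * -0.1105 ≈ 0.2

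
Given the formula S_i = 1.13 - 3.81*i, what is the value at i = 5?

S_5 = 1.13 + -3.81*5 = 1.13 + -19.05 = -17.92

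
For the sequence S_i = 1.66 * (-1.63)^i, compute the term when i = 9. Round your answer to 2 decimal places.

S_9 = 1.66 * (-1.63)^9 ≈ 1.66 * -81.2248 ≈ -134.83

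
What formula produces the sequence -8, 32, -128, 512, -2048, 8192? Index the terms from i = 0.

Check ratios: 32 / -8 = -4.0
Common ratio r = -4.
First term a = -8.
Formula: S_i = -8 * (-4)^i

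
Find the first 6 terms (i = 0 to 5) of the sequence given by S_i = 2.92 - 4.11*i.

This is an arithmetic sequence.
i=0: S_0 = 2.92 + -4.11*0 = 2.92
i=1: S_1 = 2.92 + -4.11*1 = -1.19
i=2: S_2 = 2.92 + -4.11*2 = -5.3
i=3: S_3 = 2.92 + -4.11*3 = -9.41
i=4: S_4 = 2.92 + -4.11*4 = -13.52
i=5: S_5 = 2.92 + -4.11*5 = -17.63
The first 6 terms are: [2.92, -1.19, -5.3, -9.41, -13.52, -17.63]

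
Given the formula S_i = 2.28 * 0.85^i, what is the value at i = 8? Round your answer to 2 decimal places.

S_8 = 2.28 * 0.85^8 ≈ 2.28 * 0.2725 ≈ 0.62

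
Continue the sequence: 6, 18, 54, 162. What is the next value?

Ratios: 18 / 6 = 3.0
This is a geometric sequence with common ratio r = 3.
Next term = 162 * 3 = 486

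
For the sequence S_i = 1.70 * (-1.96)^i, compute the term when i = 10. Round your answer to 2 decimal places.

S_10 = 1.7 * (-1.96)^10 ≈ 1.7 * 836.6826 ≈ 1422.36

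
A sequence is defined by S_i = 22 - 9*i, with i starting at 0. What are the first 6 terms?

This is an arithmetic sequence.
i=0: S_0 = 22 + -9*0 = 22
i=1: S_1 = 22 + -9*1 = 13
i=2: S_2 = 22 + -9*2 = 4
i=3: S_3 = 22 + -9*3 = -5
i=4: S_4 = 22 + -9*4 = -14
i=5: S_5 = 22 + -9*5 = -23
The first 6 terms are: [22, 13, 4, -5, -14, -23]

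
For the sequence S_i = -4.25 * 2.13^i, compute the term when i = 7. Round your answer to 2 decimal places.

S_7 = -4.25 * 2.13^7 ≈ -4.25 * 198.9103 ≈ -845.37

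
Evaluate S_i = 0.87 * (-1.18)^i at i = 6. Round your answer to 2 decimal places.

S_6 = 0.87 * (-1.18)^6 ≈ 0.87 * 2.6996 ≈ 2.35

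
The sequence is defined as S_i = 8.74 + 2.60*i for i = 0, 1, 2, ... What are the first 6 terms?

This is an arithmetic sequence.
i=0: S_0 = 8.74 + 2.6*0 = 8.74
i=1: S_1 = 8.74 + 2.6*1 = 11.34
i=2: S_2 = 8.74 + 2.6*2 = 13.94
i=3: S_3 = 8.74 + 2.6*3 = 16.54
i=4: S_4 = 8.74 + 2.6*4 = 19.14
i=5: S_5 = 8.74 + 2.6*5 = 21.74
The first 6 terms are: [8.74, 11.34, 13.94, 16.54, 19.14, 21.74]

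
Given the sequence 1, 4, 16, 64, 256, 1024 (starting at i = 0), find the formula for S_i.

Check ratios: 4 / 1 = 4.0
Common ratio r = 4.
First term a = 1.
Formula: S_i = 1 * 4^i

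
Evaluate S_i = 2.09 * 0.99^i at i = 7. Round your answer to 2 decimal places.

S_7 = 2.09 * 0.99^7 ≈ 2.09 * 0.9321 ≈ 1.95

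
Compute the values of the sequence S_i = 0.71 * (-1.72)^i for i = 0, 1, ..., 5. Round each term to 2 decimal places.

This is a geometric sequence.
i=0: S_0 = 0.71 * (-1.72)^0 = 0.71
i=1: S_1 = 0.71 * (-1.72)^1 ≈ -1.22
i=2: S_2 = 0.71 * (-1.72)^2 ≈ 2.1
i=3: S_3 = 0.71 * (-1.72)^3 ≈ -3.61
i=4: S_4 = 0.71 * (-1.72)^4 ≈ 6.21
i=5: S_5 = 0.71 * (-1.72)^5 ≈ -10.69
The first 6 terms are: [0.71, -1.22, 2.1, -3.61, 6.21, -10.69]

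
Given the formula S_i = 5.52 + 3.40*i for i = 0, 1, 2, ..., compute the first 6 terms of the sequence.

This is an arithmetic sequence.
i=0: S_0 = 5.52 + 3.4*0 = 5.52
i=1: S_1 = 5.52 + 3.4*1 = 8.92
i=2: S_2 = 5.52 + 3.4*2 = 12.32
i=3: S_3 = 5.52 + 3.4*3 = 15.72
i=4: S_4 = 5.52 + 3.4*4 = 19.12
i=5: S_5 = 5.52 + 3.4*5 = 22.52
The first 6 terms are: [5.52, 8.92, 12.32, 15.72, 19.12, 22.52]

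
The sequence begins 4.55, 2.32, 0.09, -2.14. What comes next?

Differences: 2.32 - 4.55 = -2.23
This is an arithmetic sequence with common difference d = -2.23.
Next term = -2.14 + -2.23 = -4.37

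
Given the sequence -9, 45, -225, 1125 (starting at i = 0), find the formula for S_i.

Check ratios: 45 / -9 = -5.0
Common ratio r = -5.
First term a = -9.
Formula: S_i = -9 * (-5)^i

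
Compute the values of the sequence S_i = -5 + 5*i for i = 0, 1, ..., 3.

This is an arithmetic sequence.
i=0: S_0 = -5 + 5*0 = -5
i=1: S_1 = -5 + 5*1 = 0
i=2: S_2 = -5 + 5*2 = 5
i=3: S_3 = -5 + 5*3 = 10
The first 4 terms are: [-5, 0, 5, 10]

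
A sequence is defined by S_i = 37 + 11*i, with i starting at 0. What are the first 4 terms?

This is an arithmetic sequence.
i=0: S_0 = 37 + 11*0 = 37
i=1: S_1 = 37 + 11*1 = 48
i=2: S_2 = 37 + 11*2 = 59
i=3: S_3 = 37 + 11*3 = 70
The first 4 terms are: [37, 48, 59, 70]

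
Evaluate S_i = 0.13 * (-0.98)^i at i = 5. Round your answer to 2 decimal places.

S_5 = 0.13 * (-0.98)^5 ≈ 0.13 * -0.9039 ≈ -0.12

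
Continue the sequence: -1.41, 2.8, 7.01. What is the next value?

Differences: 2.8 - -1.41 = 4.21
This is an arithmetic sequence with common difference d = 4.21.
Next term = 7.01 + 4.21 = 11.22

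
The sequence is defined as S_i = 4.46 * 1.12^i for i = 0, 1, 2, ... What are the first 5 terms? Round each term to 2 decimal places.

This is a geometric sequence.
i=0: S_0 = 4.46 * 1.12^0 = 4.46
i=1: S_1 = 4.46 * 1.12^1 ≈ 5.0
i=2: S_2 = 4.46 * 1.12^2 ≈ 5.59
i=3: S_3 = 4.46 * 1.12^3 ≈ 6.27
i=4: S_4 = 4.46 * 1.12^4 ≈ 7.02
The first 5 terms are: [4.46, 5.0, 5.59, 6.27, 7.02]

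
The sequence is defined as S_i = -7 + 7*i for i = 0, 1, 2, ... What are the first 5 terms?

This is an arithmetic sequence.
i=0: S_0 = -7 + 7*0 = -7
i=1: S_1 = -7 + 7*1 = 0
i=2: S_2 = -7 + 7*2 = 7
i=3: S_3 = -7 + 7*3 = 14
i=4: S_4 = -7 + 7*4 = 21
The first 5 terms are: [-7, 0, 7, 14, 21]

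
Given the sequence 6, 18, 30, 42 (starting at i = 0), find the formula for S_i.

Check differences: 18 - 6 = 12
30 - 18 = 12
Common difference d = 12.
First term a = 6.
Formula: S_i = 6 + 12*i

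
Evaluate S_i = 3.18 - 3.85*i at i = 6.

S_6 = 3.18 + -3.85*6 = 3.18 + -23.1 = -19.92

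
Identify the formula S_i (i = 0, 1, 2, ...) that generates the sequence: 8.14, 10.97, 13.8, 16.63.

Check differences: 10.97 - 8.14 = 2.83
13.8 - 10.97 = 2.83
Common difference d = 2.83.
First term a = 8.14.
Formula: S_i = 8.14 + 2.83*i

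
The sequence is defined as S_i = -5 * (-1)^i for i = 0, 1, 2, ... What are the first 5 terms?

This is a geometric sequence.
i=0: S_0 = -5 * (-1)^0 = -5
i=1: S_1 = -5 * (-1)^1 = 5
i=2: S_2 = -5 * (-1)^2 = -5
i=3: S_3 = -5 * (-1)^3 = 5
i=4: S_4 = -5 * (-1)^4 = -5
The first 5 terms are: [-5, 5, -5, 5, -5]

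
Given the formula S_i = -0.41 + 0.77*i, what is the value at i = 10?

S_10 = -0.41 + 0.77*10 = -0.41 + 7.7 = 7.29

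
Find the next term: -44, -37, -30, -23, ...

Differences: -37 - -44 = 7
This is an arithmetic sequence with common difference d = 7.
Next term = -23 + 7 = -16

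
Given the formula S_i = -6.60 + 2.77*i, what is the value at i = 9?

S_9 = -6.6 + 2.77*9 = -6.6 + 24.93 = 18.33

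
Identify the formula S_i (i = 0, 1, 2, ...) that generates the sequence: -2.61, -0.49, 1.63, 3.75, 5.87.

Check differences: -0.49 - -2.61 = 2.12
1.63 - -0.49 = 2.12
Common difference d = 2.12.
First term a = -2.61.
Formula: S_i = -2.61 + 2.12*i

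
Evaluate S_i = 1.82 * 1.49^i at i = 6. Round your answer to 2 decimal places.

S_6 = 1.82 * 1.49^6 ≈ 1.82 * 10.9425 ≈ 19.92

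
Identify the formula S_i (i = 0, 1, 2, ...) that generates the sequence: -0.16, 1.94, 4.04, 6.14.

Check differences: 1.94 - -0.16 = 2.1
4.04 - 1.94 = 2.1
Common difference d = 2.1.
First term a = -0.16.
Formula: S_i = -0.16 + 2.10*i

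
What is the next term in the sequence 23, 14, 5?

Differences: 14 - 23 = -9
This is an arithmetic sequence with common difference d = -9.
Next term = 5 + -9 = -4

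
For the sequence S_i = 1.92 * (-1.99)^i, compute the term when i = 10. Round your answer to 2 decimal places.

S_10 = 1.92 * (-1.99)^10 ≈ 1.92 * 973.9368 ≈ 1869.96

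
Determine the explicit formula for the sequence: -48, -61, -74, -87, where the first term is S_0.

Check differences: -61 - -48 = -13
-74 - -61 = -13
Common difference d = -13.
First term a = -48.
Formula: S_i = -48 - 13*i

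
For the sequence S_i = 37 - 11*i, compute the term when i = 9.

S_9 = 37 + -11*9 = 37 + -99 = -62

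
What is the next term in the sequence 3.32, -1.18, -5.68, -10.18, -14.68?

Differences: -1.18 - 3.32 = -4.5
This is an arithmetic sequence with common difference d = -4.5.
Next term = -14.68 + -4.5 = -19.18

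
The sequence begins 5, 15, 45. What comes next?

Ratios: 15 / 5 = 3.0
This is a geometric sequence with common ratio r = 3.
Next term = 45 * 3 = 135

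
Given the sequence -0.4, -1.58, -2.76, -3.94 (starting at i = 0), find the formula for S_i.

Check differences: -1.58 - -0.4 = -1.18
-2.76 - -1.58 = -1.18
Common difference d = -1.18.
First term a = -0.4.
Formula: S_i = -0.40 - 1.18*i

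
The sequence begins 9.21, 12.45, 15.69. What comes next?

Differences: 12.45 - 9.21 = 3.24
This is an arithmetic sequence with common difference d = 3.24.
Next term = 15.69 + 3.24 = 18.93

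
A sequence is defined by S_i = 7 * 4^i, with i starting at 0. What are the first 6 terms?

This is a geometric sequence.
i=0: S_0 = 7 * 4^0 = 7
i=1: S_1 = 7 * 4^1 = 28
i=2: S_2 = 7 * 4^2 = 112
i=3: S_3 = 7 * 4^3 = 448
i=4: S_4 = 7 * 4^4 = 1792
i=5: S_5 = 7 * 4^5 = 7168
The first 6 terms are: [7, 28, 112, 448, 1792, 7168]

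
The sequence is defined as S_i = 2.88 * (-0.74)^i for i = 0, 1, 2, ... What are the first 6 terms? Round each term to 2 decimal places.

This is a geometric sequence.
i=0: S_0 = 2.88 * (-0.74)^0 = 2.88
i=1: S_1 = 2.88 * (-0.74)^1 ≈ -2.13
i=2: S_2 = 2.88 * (-0.74)^2 ≈ 1.58
i=3: S_3 = 2.88 * (-0.74)^3 ≈ -1.17
i=4: S_4 = 2.88 * (-0.74)^4 ≈ 0.86
i=5: S_5 = 2.88 * (-0.74)^5 ≈ -0.64
The first 6 terms are: [2.88, -2.13, 1.58, -1.17, 0.86, -0.64]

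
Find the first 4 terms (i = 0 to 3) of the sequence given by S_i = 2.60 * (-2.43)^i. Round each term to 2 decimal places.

This is a geometric sequence.
i=0: S_0 = 2.6 * (-2.43)^0 = 2.6
i=1: S_1 = 2.6 * (-2.43)^1 ≈ -6.32
i=2: S_2 = 2.6 * (-2.43)^2 ≈ 15.35
i=3: S_3 = 2.6 * (-2.43)^3 ≈ -37.31
The first 4 terms are: [2.6, -6.32, 15.35, -37.31]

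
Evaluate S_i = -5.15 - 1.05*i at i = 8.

S_8 = -5.15 + -1.05*8 = -5.15 + -8.4 = -13.55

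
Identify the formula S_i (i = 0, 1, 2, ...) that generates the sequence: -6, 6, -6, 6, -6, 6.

Check ratios: 6 / -6 = -1.0
Common ratio r = -1.
First term a = -6.
Formula: S_i = -6 * (-1)^i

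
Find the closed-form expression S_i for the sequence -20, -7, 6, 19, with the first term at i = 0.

Check differences: -7 - -20 = 13
6 - -7 = 13
Common difference d = 13.
First term a = -20.
Formula: S_i = -20 + 13*i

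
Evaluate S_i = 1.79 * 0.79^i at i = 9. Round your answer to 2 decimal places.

S_9 = 1.79 * 0.79^9 ≈ 1.79 * 0.1199 ≈ 0.21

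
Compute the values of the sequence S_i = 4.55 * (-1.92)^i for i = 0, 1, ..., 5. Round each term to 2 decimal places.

This is a geometric sequence.
i=0: S_0 = 4.55 * (-1.92)^0 = 4.55
i=1: S_1 = 4.55 * (-1.92)^1 ≈ -8.74
i=2: S_2 = 4.55 * (-1.92)^2 ≈ 16.77
i=3: S_3 = 4.55 * (-1.92)^3 ≈ -32.2
i=4: S_4 = 4.55 * (-1.92)^4 ≈ 61.83
i=5: S_5 = 4.55 * (-1.92)^5 ≈ -118.72
The first 6 terms are: [4.55, -8.74, 16.77, -32.2, 61.83, -118.72]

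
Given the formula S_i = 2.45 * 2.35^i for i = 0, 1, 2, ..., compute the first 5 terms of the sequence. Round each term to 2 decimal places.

This is a geometric sequence.
i=0: S_0 = 2.45 * 2.35^0 = 2.45
i=1: S_1 = 2.45 * 2.35^1 ≈ 5.76
i=2: S_2 = 2.45 * 2.35^2 ≈ 13.53
i=3: S_3 = 2.45 * 2.35^3 ≈ 31.8
i=4: S_4 = 2.45 * 2.35^4 ≈ 74.72
The first 5 terms are: [2.45, 5.76, 13.53, 31.8, 74.72]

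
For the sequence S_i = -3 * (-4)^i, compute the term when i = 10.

S_10 = -3 * (-4)^10 = -3 * 1048576 = -3145728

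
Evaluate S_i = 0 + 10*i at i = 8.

S_8 = 0 + 10*8 = 0 + 80 = 80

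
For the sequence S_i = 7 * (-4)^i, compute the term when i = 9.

S_9 = 7 * (-4)^9 = 7 * -262144 = -1835008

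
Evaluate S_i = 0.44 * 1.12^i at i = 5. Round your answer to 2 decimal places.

S_5 = 0.44 * 1.12^5 ≈ 0.44 * 1.7623 ≈ 0.78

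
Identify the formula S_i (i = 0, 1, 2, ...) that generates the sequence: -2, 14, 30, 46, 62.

Check differences: 14 - -2 = 16
30 - 14 = 16
Common difference d = 16.
First term a = -2.
Formula: S_i = -2 + 16*i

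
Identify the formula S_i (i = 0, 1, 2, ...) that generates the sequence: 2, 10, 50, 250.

Check ratios: 10 / 2 = 5.0
Common ratio r = 5.
First term a = 2.
Formula: S_i = 2 * 5^i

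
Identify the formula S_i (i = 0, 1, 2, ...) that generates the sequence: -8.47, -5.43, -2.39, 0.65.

Check differences: -5.43 - -8.47 = 3.04
-2.39 - -5.43 = 3.04
Common difference d = 3.04.
First term a = -8.47.
Formula: S_i = -8.47 + 3.04*i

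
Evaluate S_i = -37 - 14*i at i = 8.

S_8 = -37 + -14*8 = -37 + -112 = -149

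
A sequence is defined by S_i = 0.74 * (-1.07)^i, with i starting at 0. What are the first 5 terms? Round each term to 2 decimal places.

This is a geometric sequence.
i=0: S_0 = 0.74 * (-1.07)^0 = 0.74
i=1: S_1 = 0.74 * (-1.07)^1 ≈ -0.79
i=2: S_2 = 0.74 * (-1.07)^2 ≈ 0.85
i=3: S_3 = 0.74 * (-1.07)^3 ≈ -0.91
i=4: S_4 = 0.74 * (-1.07)^4 ≈ 0.97
The first 5 terms are: [0.74, -0.79, 0.85, -0.91, 0.97]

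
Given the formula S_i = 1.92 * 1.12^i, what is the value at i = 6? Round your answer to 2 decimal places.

S_6 = 1.92 * 1.12^6 ≈ 1.92 * 1.9738 ≈ 3.79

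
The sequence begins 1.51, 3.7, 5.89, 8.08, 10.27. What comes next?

Differences: 3.7 - 1.51 = 2.19
This is an arithmetic sequence with common difference d = 2.19.
Next term = 10.27 + 2.19 = 12.46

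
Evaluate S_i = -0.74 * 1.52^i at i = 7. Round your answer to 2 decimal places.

S_7 = -0.74 * 1.52^7 ≈ -0.74 * 18.7458 ≈ -13.87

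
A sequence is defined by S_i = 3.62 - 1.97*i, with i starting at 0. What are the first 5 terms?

This is an arithmetic sequence.
i=0: S_0 = 3.62 + -1.97*0 = 3.62
i=1: S_1 = 3.62 + -1.97*1 = 1.65
i=2: S_2 = 3.62 + -1.97*2 = -0.32
i=3: S_3 = 3.62 + -1.97*3 = -2.29
i=4: S_4 = 3.62 + -1.97*4 = -4.26
The first 5 terms are: [3.62, 1.65, -0.32, -2.29, -4.26]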